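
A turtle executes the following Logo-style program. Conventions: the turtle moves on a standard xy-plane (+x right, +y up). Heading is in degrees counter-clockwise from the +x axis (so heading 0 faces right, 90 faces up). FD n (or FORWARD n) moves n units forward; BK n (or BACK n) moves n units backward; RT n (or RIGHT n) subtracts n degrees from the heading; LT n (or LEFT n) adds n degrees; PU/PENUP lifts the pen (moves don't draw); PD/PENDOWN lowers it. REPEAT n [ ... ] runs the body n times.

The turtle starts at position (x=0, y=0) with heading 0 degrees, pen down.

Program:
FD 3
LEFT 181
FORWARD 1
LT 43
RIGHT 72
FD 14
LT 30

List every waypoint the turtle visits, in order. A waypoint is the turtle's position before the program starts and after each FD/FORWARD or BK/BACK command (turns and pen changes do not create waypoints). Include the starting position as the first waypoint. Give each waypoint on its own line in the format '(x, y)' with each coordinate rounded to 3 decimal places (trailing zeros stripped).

Executing turtle program step by step:
Start: pos=(0,0), heading=0, pen down
FD 3: (0,0) -> (3,0) [heading=0, draw]
LT 181: heading 0 -> 181
FD 1: (3,0) -> (2,-0.017) [heading=181, draw]
LT 43: heading 181 -> 224
RT 72: heading 224 -> 152
FD 14: (2,-0.017) -> (-10.361,6.555) [heading=152, draw]
LT 30: heading 152 -> 182
Final: pos=(-10.361,6.555), heading=182, 3 segment(s) drawn
Waypoints (4 total):
(0, 0)
(3, 0)
(2, -0.017)
(-10.361, 6.555)

Answer: (0, 0)
(3, 0)
(2, -0.017)
(-10.361, 6.555)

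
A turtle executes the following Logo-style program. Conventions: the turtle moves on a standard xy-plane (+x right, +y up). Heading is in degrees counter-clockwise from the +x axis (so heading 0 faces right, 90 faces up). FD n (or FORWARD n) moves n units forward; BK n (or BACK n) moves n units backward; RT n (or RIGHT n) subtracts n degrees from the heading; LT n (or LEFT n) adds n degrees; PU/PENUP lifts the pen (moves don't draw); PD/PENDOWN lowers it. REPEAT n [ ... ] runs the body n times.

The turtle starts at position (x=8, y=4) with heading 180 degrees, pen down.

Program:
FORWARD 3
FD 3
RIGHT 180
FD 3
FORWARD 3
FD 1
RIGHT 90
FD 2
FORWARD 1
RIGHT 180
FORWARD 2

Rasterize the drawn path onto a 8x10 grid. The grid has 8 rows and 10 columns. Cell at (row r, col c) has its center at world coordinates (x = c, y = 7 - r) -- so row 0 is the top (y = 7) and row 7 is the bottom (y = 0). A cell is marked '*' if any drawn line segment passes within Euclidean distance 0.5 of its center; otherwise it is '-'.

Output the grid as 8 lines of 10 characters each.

Answer: ----------
----------
----------
--********
---------*
---------*
---------*
----------

Derivation:
Segment 0: (8,4) -> (5,4)
Segment 1: (5,4) -> (2,4)
Segment 2: (2,4) -> (5,4)
Segment 3: (5,4) -> (8,4)
Segment 4: (8,4) -> (9,4)
Segment 5: (9,4) -> (9,2)
Segment 6: (9,2) -> (9,1)
Segment 7: (9,1) -> (9,3)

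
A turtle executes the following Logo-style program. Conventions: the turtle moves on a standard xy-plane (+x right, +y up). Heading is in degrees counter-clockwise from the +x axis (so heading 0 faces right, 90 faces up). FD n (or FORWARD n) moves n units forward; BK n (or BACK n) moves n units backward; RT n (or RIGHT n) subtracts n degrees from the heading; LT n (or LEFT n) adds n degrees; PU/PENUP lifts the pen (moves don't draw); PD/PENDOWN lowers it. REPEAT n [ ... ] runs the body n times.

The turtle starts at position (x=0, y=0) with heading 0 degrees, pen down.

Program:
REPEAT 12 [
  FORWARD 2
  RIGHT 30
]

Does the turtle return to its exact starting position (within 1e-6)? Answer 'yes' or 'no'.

Answer: yes

Derivation:
Executing turtle program step by step:
Start: pos=(0,0), heading=0, pen down
REPEAT 12 [
  -- iteration 1/12 --
  FD 2: (0,0) -> (2,0) [heading=0, draw]
  RT 30: heading 0 -> 330
  -- iteration 2/12 --
  FD 2: (2,0) -> (3.732,-1) [heading=330, draw]
  RT 30: heading 330 -> 300
  -- iteration 3/12 --
  FD 2: (3.732,-1) -> (4.732,-2.732) [heading=300, draw]
  RT 30: heading 300 -> 270
  -- iteration 4/12 --
  FD 2: (4.732,-2.732) -> (4.732,-4.732) [heading=270, draw]
  RT 30: heading 270 -> 240
  -- iteration 5/12 --
  FD 2: (4.732,-4.732) -> (3.732,-6.464) [heading=240, draw]
  RT 30: heading 240 -> 210
  -- iteration 6/12 --
  FD 2: (3.732,-6.464) -> (2,-7.464) [heading=210, draw]
  RT 30: heading 210 -> 180
  -- iteration 7/12 --
  FD 2: (2,-7.464) -> (0,-7.464) [heading=180, draw]
  RT 30: heading 180 -> 150
  -- iteration 8/12 --
  FD 2: (0,-7.464) -> (-1.732,-6.464) [heading=150, draw]
  RT 30: heading 150 -> 120
  -- iteration 9/12 --
  FD 2: (-1.732,-6.464) -> (-2.732,-4.732) [heading=120, draw]
  RT 30: heading 120 -> 90
  -- iteration 10/12 --
  FD 2: (-2.732,-4.732) -> (-2.732,-2.732) [heading=90, draw]
  RT 30: heading 90 -> 60
  -- iteration 11/12 --
  FD 2: (-2.732,-2.732) -> (-1.732,-1) [heading=60, draw]
  RT 30: heading 60 -> 30
  -- iteration 12/12 --
  FD 2: (-1.732,-1) -> (0,0) [heading=30, draw]
  RT 30: heading 30 -> 0
]
Final: pos=(0,0), heading=0, 12 segment(s) drawn

Start position: (0, 0)
Final position: (0, 0)
Distance = 0; < 1e-6 -> CLOSED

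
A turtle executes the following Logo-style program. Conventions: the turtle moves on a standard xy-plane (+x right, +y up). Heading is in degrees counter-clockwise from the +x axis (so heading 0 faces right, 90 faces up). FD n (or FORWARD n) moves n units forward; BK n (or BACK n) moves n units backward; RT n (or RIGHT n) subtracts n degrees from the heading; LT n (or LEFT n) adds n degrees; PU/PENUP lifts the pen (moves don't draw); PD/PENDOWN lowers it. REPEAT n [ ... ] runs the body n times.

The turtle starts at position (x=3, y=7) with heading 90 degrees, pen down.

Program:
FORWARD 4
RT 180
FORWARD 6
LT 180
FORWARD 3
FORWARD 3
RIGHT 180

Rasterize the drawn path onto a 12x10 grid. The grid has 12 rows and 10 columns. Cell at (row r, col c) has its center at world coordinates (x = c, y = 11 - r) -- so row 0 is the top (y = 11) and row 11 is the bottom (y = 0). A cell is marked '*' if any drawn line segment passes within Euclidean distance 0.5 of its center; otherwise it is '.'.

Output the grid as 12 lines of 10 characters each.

Segment 0: (3,7) -> (3,11)
Segment 1: (3,11) -> (3,5)
Segment 2: (3,5) -> (3,8)
Segment 3: (3,8) -> (3,11)

Answer: ...*......
...*......
...*......
...*......
...*......
...*......
...*......
..........
..........
..........
..........
..........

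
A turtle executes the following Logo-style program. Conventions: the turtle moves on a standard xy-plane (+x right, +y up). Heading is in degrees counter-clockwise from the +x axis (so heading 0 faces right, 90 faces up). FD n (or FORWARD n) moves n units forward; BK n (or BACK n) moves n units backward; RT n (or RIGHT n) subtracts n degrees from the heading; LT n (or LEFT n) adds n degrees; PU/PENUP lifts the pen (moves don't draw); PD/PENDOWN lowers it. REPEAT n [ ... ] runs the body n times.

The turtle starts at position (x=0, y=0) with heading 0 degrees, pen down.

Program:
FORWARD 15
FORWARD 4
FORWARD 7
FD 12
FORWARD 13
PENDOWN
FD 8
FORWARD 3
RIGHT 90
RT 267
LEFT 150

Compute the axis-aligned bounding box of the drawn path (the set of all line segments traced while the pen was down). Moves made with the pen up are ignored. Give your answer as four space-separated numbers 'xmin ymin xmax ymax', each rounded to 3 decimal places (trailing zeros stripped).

Executing turtle program step by step:
Start: pos=(0,0), heading=0, pen down
FD 15: (0,0) -> (15,0) [heading=0, draw]
FD 4: (15,0) -> (19,0) [heading=0, draw]
FD 7: (19,0) -> (26,0) [heading=0, draw]
FD 12: (26,0) -> (38,0) [heading=0, draw]
FD 13: (38,0) -> (51,0) [heading=0, draw]
PD: pen down
FD 8: (51,0) -> (59,0) [heading=0, draw]
FD 3: (59,0) -> (62,0) [heading=0, draw]
RT 90: heading 0 -> 270
RT 267: heading 270 -> 3
LT 150: heading 3 -> 153
Final: pos=(62,0), heading=153, 7 segment(s) drawn

Segment endpoints: x in {0, 15, 19, 26, 38, 51, 59, 62}, y in {0}
xmin=0, ymin=0, xmax=62, ymax=0

Answer: 0 0 62 0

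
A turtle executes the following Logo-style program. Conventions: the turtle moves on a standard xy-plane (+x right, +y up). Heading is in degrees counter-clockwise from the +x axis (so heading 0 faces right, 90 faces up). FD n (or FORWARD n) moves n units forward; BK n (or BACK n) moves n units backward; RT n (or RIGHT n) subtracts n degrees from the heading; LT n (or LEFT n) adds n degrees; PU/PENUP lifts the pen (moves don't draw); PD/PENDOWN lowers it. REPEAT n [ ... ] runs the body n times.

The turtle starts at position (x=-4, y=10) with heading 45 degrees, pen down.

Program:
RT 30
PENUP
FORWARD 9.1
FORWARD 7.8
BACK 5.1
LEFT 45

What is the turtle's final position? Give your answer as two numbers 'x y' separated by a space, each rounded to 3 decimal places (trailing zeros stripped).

Executing turtle program step by step:
Start: pos=(-4,10), heading=45, pen down
RT 30: heading 45 -> 15
PU: pen up
FD 9.1: (-4,10) -> (4.79,12.355) [heading=15, move]
FD 7.8: (4.79,12.355) -> (12.324,14.374) [heading=15, move]
BK 5.1: (12.324,14.374) -> (7.398,13.054) [heading=15, move]
LT 45: heading 15 -> 60
Final: pos=(7.398,13.054), heading=60, 0 segment(s) drawn

Answer: 7.398 13.054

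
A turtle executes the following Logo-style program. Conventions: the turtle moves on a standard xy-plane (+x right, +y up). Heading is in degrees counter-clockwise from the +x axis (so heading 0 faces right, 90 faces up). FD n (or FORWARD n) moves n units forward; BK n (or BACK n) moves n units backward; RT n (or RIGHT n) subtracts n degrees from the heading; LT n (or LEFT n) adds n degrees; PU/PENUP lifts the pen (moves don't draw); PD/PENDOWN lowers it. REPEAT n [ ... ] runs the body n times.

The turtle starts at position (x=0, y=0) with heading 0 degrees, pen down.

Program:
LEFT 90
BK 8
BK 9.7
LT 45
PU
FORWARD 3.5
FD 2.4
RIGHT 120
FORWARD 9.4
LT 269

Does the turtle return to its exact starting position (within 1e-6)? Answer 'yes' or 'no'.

Executing turtle program step by step:
Start: pos=(0,0), heading=0, pen down
LT 90: heading 0 -> 90
BK 8: (0,0) -> (0,-8) [heading=90, draw]
BK 9.7: (0,-8) -> (0,-17.7) [heading=90, draw]
LT 45: heading 90 -> 135
PU: pen up
FD 3.5: (0,-17.7) -> (-2.475,-15.225) [heading=135, move]
FD 2.4: (-2.475,-15.225) -> (-4.172,-13.528) [heading=135, move]
RT 120: heading 135 -> 15
FD 9.4: (-4.172,-13.528) -> (4.908,-11.095) [heading=15, move]
LT 269: heading 15 -> 284
Final: pos=(4.908,-11.095), heading=284, 2 segment(s) drawn

Start position: (0, 0)
Final position: (4.908, -11.095)
Distance = 12.132; >= 1e-6 -> NOT closed

Answer: no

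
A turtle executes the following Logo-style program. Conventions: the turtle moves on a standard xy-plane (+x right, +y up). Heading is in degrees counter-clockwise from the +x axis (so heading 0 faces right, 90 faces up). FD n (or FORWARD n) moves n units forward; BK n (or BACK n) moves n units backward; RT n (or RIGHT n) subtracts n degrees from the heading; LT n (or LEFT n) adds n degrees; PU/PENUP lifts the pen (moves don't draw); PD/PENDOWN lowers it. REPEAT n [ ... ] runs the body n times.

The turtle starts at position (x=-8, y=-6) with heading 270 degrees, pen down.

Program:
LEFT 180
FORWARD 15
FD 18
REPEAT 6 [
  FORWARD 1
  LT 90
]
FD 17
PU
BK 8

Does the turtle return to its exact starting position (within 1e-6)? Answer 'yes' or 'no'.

Answer: no

Derivation:
Executing turtle program step by step:
Start: pos=(-8,-6), heading=270, pen down
LT 180: heading 270 -> 90
FD 15: (-8,-6) -> (-8,9) [heading=90, draw]
FD 18: (-8,9) -> (-8,27) [heading=90, draw]
REPEAT 6 [
  -- iteration 1/6 --
  FD 1: (-8,27) -> (-8,28) [heading=90, draw]
  LT 90: heading 90 -> 180
  -- iteration 2/6 --
  FD 1: (-8,28) -> (-9,28) [heading=180, draw]
  LT 90: heading 180 -> 270
  -- iteration 3/6 --
  FD 1: (-9,28) -> (-9,27) [heading=270, draw]
  LT 90: heading 270 -> 0
  -- iteration 4/6 --
  FD 1: (-9,27) -> (-8,27) [heading=0, draw]
  LT 90: heading 0 -> 90
  -- iteration 5/6 --
  FD 1: (-8,27) -> (-8,28) [heading=90, draw]
  LT 90: heading 90 -> 180
  -- iteration 6/6 --
  FD 1: (-8,28) -> (-9,28) [heading=180, draw]
  LT 90: heading 180 -> 270
]
FD 17: (-9,28) -> (-9,11) [heading=270, draw]
PU: pen up
BK 8: (-9,11) -> (-9,19) [heading=270, move]
Final: pos=(-9,19), heading=270, 9 segment(s) drawn

Start position: (-8, -6)
Final position: (-9, 19)
Distance = 25.02; >= 1e-6 -> NOT closed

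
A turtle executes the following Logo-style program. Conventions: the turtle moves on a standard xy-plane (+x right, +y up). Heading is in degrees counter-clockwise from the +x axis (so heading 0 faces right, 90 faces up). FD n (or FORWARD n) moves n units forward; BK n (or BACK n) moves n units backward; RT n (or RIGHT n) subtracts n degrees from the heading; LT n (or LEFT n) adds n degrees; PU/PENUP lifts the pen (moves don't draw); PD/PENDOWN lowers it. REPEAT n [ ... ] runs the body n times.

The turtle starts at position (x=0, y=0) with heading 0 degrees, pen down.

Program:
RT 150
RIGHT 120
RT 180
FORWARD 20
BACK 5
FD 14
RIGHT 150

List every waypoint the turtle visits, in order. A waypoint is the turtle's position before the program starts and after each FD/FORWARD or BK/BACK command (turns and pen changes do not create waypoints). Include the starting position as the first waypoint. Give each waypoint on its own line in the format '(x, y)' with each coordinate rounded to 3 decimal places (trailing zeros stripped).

Executing turtle program step by step:
Start: pos=(0,0), heading=0, pen down
RT 150: heading 0 -> 210
RT 120: heading 210 -> 90
RT 180: heading 90 -> 270
FD 20: (0,0) -> (0,-20) [heading=270, draw]
BK 5: (0,-20) -> (0,-15) [heading=270, draw]
FD 14: (0,-15) -> (0,-29) [heading=270, draw]
RT 150: heading 270 -> 120
Final: pos=(0,-29), heading=120, 3 segment(s) drawn
Waypoints (4 total):
(0, 0)
(0, -20)
(0, -15)
(0, -29)

Answer: (0, 0)
(0, -20)
(0, -15)
(0, -29)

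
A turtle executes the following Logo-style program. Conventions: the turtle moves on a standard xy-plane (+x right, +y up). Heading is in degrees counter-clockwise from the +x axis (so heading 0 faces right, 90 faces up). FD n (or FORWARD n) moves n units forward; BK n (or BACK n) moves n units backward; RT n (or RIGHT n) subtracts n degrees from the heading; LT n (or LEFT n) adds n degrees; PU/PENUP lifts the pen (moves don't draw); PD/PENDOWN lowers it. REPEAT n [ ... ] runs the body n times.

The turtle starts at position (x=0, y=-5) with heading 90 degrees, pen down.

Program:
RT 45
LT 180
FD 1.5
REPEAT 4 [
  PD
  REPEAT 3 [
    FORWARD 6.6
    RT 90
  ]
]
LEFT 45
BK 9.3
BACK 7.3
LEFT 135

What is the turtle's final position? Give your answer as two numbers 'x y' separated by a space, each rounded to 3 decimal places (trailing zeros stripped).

Executing turtle program step by step:
Start: pos=(0,-5), heading=90, pen down
RT 45: heading 90 -> 45
LT 180: heading 45 -> 225
FD 1.5: (0,-5) -> (-1.061,-6.061) [heading=225, draw]
REPEAT 4 [
  -- iteration 1/4 --
  PD: pen down
  REPEAT 3 [
    -- iteration 1/3 --
    FD 6.6: (-1.061,-6.061) -> (-5.728,-10.728) [heading=225, draw]
    RT 90: heading 225 -> 135
    -- iteration 2/3 --
    FD 6.6: (-5.728,-10.728) -> (-10.394,-6.061) [heading=135, draw]
    RT 90: heading 135 -> 45
    -- iteration 3/3 --
    FD 6.6: (-10.394,-6.061) -> (-5.728,-1.394) [heading=45, draw]
    RT 90: heading 45 -> 315
  ]
  -- iteration 2/4 --
  PD: pen down
  REPEAT 3 [
    -- iteration 1/3 --
    FD 6.6: (-5.728,-1.394) -> (-1.061,-6.061) [heading=315, draw]
    RT 90: heading 315 -> 225
    -- iteration 2/3 --
    FD 6.6: (-1.061,-6.061) -> (-5.728,-10.728) [heading=225, draw]
    RT 90: heading 225 -> 135
    -- iteration 3/3 --
    FD 6.6: (-5.728,-10.728) -> (-10.394,-6.061) [heading=135, draw]
    RT 90: heading 135 -> 45
  ]
  -- iteration 3/4 --
  PD: pen down
  REPEAT 3 [
    -- iteration 1/3 --
    FD 6.6: (-10.394,-6.061) -> (-5.728,-1.394) [heading=45, draw]
    RT 90: heading 45 -> 315
    -- iteration 2/3 --
    FD 6.6: (-5.728,-1.394) -> (-1.061,-6.061) [heading=315, draw]
    RT 90: heading 315 -> 225
    -- iteration 3/3 --
    FD 6.6: (-1.061,-6.061) -> (-5.728,-10.728) [heading=225, draw]
    RT 90: heading 225 -> 135
  ]
  -- iteration 4/4 --
  PD: pen down
  REPEAT 3 [
    -- iteration 1/3 --
    FD 6.6: (-5.728,-10.728) -> (-10.394,-6.061) [heading=135, draw]
    RT 90: heading 135 -> 45
    -- iteration 2/3 --
    FD 6.6: (-10.394,-6.061) -> (-5.728,-1.394) [heading=45, draw]
    RT 90: heading 45 -> 315
    -- iteration 3/3 --
    FD 6.6: (-5.728,-1.394) -> (-1.061,-6.061) [heading=315, draw]
    RT 90: heading 315 -> 225
  ]
]
LT 45: heading 225 -> 270
BK 9.3: (-1.061,-6.061) -> (-1.061,3.239) [heading=270, draw]
BK 7.3: (-1.061,3.239) -> (-1.061,10.539) [heading=270, draw]
LT 135: heading 270 -> 45
Final: pos=(-1.061,10.539), heading=45, 15 segment(s) drawn

Answer: -1.061 10.539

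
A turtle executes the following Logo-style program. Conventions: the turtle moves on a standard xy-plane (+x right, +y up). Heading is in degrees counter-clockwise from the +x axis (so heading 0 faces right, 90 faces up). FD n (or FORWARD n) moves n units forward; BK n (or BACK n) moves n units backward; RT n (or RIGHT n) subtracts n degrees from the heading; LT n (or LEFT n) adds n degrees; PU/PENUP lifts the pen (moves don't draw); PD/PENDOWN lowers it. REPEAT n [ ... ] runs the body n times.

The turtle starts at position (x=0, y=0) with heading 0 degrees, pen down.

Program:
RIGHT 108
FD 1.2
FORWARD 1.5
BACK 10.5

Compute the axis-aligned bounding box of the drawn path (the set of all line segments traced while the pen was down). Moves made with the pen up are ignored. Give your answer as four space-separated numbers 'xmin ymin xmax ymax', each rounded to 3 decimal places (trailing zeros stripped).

Answer: -0.834 -2.568 2.41 7.418

Derivation:
Executing turtle program step by step:
Start: pos=(0,0), heading=0, pen down
RT 108: heading 0 -> 252
FD 1.2: (0,0) -> (-0.371,-1.141) [heading=252, draw]
FD 1.5: (-0.371,-1.141) -> (-0.834,-2.568) [heading=252, draw]
BK 10.5: (-0.834,-2.568) -> (2.41,7.418) [heading=252, draw]
Final: pos=(2.41,7.418), heading=252, 3 segment(s) drawn

Segment endpoints: x in {-0.834, -0.371, 0, 2.41}, y in {-2.568, -1.141, 0, 7.418}
xmin=-0.834, ymin=-2.568, xmax=2.41, ymax=7.418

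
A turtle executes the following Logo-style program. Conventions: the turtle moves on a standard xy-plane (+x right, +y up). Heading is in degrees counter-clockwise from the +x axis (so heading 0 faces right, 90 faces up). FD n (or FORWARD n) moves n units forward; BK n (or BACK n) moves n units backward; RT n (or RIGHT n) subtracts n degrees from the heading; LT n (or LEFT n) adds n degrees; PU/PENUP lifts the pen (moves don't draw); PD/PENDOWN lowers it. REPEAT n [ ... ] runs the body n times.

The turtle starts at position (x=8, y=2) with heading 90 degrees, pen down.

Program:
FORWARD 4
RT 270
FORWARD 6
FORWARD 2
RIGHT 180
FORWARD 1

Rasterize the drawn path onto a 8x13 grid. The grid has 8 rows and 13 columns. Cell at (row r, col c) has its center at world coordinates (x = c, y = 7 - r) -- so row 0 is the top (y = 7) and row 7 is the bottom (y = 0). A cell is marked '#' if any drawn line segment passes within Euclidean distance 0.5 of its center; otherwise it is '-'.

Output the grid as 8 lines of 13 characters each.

Segment 0: (8,2) -> (8,6)
Segment 1: (8,6) -> (2,6)
Segment 2: (2,6) -> (0,6)
Segment 3: (0,6) -> (1,6)

Answer: -------------
#########----
--------#----
--------#----
--------#----
--------#----
-------------
-------------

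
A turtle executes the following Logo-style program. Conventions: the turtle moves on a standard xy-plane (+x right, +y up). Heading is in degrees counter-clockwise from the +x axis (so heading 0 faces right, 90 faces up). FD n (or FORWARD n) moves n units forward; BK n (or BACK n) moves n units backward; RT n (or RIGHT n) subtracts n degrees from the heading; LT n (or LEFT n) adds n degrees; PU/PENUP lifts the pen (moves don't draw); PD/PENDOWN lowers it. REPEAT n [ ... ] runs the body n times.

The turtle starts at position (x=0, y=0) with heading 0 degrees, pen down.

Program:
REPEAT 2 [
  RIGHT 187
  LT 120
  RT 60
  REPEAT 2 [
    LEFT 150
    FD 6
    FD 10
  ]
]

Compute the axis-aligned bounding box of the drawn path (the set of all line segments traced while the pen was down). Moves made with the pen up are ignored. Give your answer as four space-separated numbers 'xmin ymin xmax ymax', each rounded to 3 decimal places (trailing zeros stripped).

Executing turtle program step by step:
Start: pos=(0,0), heading=0, pen down
REPEAT 2 [
  -- iteration 1/2 --
  RT 187: heading 0 -> 173
  LT 120: heading 173 -> 293
  RT 60: heading 293 -> 233
  REPEAT 2 [
    -- iteration 1/2 --
    LT 150: heading 233 -> 23
    FD 6: (0,0) -> (5.523,2.344) [heading=23, draw]
    FD 10: (5.523,2.344) -> (14.728,6.252) [heading=23, draw]
    -- iteration 2/2 --
    LT 150: heading 23 -> 173
    FD 6: (14.728,6.252) -> (8.773,6.983) [heading=173, draw]
    FD 10: (8.773,6.983) -> (-1.153,8.202) [heading=173, draw]
  ]
  -- iteration 2/2 --
  RT 187: heading 173 -> 346
  LT 120: heading 346 -> 106
  RT 60: heading 106 -> 46
  REPEAT 2 [
    -- iteration 1/2 --
    LT 150: heading 46 -> 196
    FD 6: (-1.153,8.202) -> (-6.92,6.548) [heading=196, draw]
    FD 10: (-6.92,6.548) -> (-16.533,3.791) [heading=196, draw]
    -- iteration 2/2 --
    LT 150: heading 196 -> 346
    FD 6: (-16.533,3.791) -> (-10.711,2.34) [heading=346, draw]
    FD 10: (-10.711,2.34) -> (-1.008,-0.079) [heading=346, draw]
  ]
]
Final: pos=(-1.008,-0.079), heading=346, 8 segment(s) drawn

Segment endpoints: x in {-16.533, -10.711, -6.92, -1.153, -1.008, 0, 5.523, 8.773, 14.728}, y in {-0.079, 0, 2.34, 2.344, 3.791, 6.252, 6.548, 6.983, 8.202}
xmin=-16.533, ymin=-0.079, xmax=14.728, ymax=8.202

Answer: -16.533 -0.079 14.728 8.202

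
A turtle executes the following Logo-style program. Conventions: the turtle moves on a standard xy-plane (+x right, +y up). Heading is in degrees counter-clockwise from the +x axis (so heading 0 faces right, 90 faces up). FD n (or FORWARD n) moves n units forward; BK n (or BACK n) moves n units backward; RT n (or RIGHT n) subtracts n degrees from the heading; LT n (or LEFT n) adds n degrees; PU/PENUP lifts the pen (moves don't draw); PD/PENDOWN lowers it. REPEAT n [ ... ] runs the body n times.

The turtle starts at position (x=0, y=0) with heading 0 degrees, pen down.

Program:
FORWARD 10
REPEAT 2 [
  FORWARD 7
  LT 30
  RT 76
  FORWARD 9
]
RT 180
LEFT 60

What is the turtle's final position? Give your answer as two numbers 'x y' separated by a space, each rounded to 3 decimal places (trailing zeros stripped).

Answer: 27.8 -20.504

Derivation:
Executing turtle program step by step:
Start: pos=(0,0), heading=0, pen down
FD 10: (0,0) -> (10,0) [heading=0, draw]
REPEAT 2 [
  -- iteration 1/2 --
  FD 7: (10,0) -> (17,0) [heading=0, draw]
  LT 30: heading 0 -> 30
  RT 76: heading 30 -> 314
  FD 9: (17,0) -> (23.252,-6.474) [heading=314, draw]
  -- iteration 2/2 --
  FD 7: (23.252,-6.474) -> (28.115,-11.509) [heading=314, draw]
  LT 30: heading 314 -> 344
  RT 76: heading 344 -> 268
  FD 9: (28.115,-11.509) -> (27.8,-20.504) [heading=268, draw]
]
RT 180: heading 268 -> 88
LT 60: heading 88 -> 148
Final: pos=(27.8,-20.504), heading=148, 5 segment(s) drawn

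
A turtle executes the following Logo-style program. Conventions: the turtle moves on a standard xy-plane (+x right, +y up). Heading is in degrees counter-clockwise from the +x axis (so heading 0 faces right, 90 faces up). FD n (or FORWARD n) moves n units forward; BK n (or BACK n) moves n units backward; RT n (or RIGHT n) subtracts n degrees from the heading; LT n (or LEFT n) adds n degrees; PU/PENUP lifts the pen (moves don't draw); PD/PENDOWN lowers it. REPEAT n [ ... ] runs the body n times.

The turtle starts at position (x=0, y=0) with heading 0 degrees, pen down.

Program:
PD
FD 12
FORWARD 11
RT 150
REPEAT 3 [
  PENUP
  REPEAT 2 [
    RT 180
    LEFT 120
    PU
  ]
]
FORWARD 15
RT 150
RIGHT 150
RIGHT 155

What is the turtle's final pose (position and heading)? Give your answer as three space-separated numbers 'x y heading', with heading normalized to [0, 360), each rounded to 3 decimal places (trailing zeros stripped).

Answer: 10.01 -7.5 115

Derivation:
Executing turtle program step by step:
Start: pos=(0,0), heading=0, pen down
PD: pen down
FD 12: (0,0) -> (12,0) [heading=0, draw]
FD 11: (12,0) -> (23,0) [heading=0, draw]
RT 150: heading 0 -> 210
REPEAT 3 [
  -- iteration 1/3 --
  PU: pen up
  REPEAT 2 [
    -- iteration 1/2 --
    RT 180: heading 210 -> 30
    LT 120: heading 30 -> 150
    PU: pen up
    -- iteration 2/2 --
    RT 180: heading 150 -> 330
    LT 120: heading 330 -> 90
    PU: pen up
  ]
  -- iteration 2/3 --
  PU: pen up
  REPEAT 2 [
    -- iteration 1/2 --
    RT 180: heading 90 -> 270
    LT 120: heading 270 -> 30
    PU: pen up
    -- iteration 2/2 --
    RT 180: heading 30 -> 210
    LT 120: heading 210 -> 330
    PU: pen up
  ]
  -- iteration 3/3 --
  PU: pen up
  REPEAT 2 [
    -- iteration 1/2 --
    RT 180: heading 330 -> 150
    LT 120: heading 150 -> 270
    PU: pen up
    -- iteration 2/2 --
    RT 180: heading 270 -> 90
    LT 120: heading 90 -> 210
    PU: pen up
  ]
]
FD 15: (23,0) -> (10.01,-7.5) [heading=210, move]
RT 150: heading 210 -> 60
RT 150: heading 60 -> 270
RT 155: heading 270 -> 115
Final: pos=(10.01,-7.5), heading=115, 2 segment(s) drawn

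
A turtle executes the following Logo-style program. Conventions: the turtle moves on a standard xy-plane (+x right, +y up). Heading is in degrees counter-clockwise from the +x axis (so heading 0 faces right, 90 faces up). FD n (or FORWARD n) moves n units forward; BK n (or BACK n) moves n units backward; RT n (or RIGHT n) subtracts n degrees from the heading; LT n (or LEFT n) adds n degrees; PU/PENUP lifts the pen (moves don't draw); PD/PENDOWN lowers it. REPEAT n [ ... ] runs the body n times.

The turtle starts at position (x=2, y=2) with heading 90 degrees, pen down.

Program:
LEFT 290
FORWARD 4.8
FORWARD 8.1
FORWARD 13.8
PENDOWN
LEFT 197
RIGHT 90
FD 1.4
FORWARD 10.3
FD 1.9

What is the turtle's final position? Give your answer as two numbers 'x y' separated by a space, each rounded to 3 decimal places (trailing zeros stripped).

Answer: 18.905 21.993

Derivation:
Executing turtle program step by step:
Start: pos=(2,2), heading=90, pen down
LT 290: heading 90 -> 20
FD 4.8: (2,2) -> (6.511,3.642) [heading=20, draw]
FD 8.1: (6.511,3.642) -> (14.122,6.412) [heading=20, draw]
FD 13.8: (14.122,6.412) -> (27.09,11.132) [heading=20, draw]
PD: pen down
LT 197: heading 20 -> 217
RT 90: heading 217 -> 127
FD 1.4: (27.09,11.132) -> (26.247,12.25) [heading=127, draw]
FD 10.3: (26.247,12.25) -> (20.049,20.476) [heading=127, draw]
FD 1.9: (20.049,20.476) -> (18.905,21.993) [heading=127, draw]
Final: pos=(18.905,21.993), heading=127, 6 segment(s) drawn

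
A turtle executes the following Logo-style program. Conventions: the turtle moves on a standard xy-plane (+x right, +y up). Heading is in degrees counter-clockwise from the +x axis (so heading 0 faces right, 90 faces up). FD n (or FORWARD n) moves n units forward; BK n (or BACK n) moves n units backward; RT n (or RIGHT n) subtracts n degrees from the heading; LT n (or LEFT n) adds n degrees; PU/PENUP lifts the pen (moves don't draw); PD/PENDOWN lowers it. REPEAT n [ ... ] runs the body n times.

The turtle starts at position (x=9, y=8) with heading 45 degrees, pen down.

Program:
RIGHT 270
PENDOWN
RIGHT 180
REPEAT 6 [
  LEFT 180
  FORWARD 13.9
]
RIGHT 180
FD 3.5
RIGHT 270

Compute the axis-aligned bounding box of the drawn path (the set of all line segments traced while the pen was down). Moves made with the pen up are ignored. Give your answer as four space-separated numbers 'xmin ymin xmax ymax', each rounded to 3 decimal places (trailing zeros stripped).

Executing turtle program step by step:
Start: pos=(9,8), heading=45, pen down
RT 270: heading 45 -> 135
PD: pen down
RT 180: heading 135 -> 315
REPEAT 6 [
  -- iteration 1/6 --
  LT 180: heading 315 -> 135
  FD 13.9: (9,8) -> (-0.829,17.829) [heading=135, draw]
  -- iteration 2/6 --
  LT 180: heading 135 -> 315
  FD 13.9: (-0.829,17.829) -> (9,8) [heading=315, draw]
  -- iteration 3/6 --
  LT 180: heading 315 -> 135
  FD 13.9: (9,8) -> (-0.829,17.829) [heading=135, draw]
  -- iteration 4/6 --
  LT 180: heading 135 -> 315
  FD 13.9: (-0.829,17.829) -> (9,8) [heading=315, draw]
  -- iteration 5/6 --
  LT 180: heading 315 -> 135
  FD 13.9: (9,8) -> (-0.829,17.829) [heading=135, draw]
  -- iteration 6/6 --
  LT 180: heading 135 -> 315
  FD 13.9: (-0.829,17.829) -> (9,8) [heading=315, draw]
]
RT 180: heading 315 -> 135
FD 3.5: (9,8) -> (6.525,10.475) [heading=135, draw]
RT 270: heading 135 -> 225
Final: pos=(6.525,10.475), heading=225, 7 segment(s) drawn

Segment endpoints: x in {-0.829, -0.829, 6.525, 9, 9, 9, 9}, y in {8, 8, 8, 8, 10.475, 17.829, 17.829}
xmin=-0.829, ymin=8, xmax=9, ymax=17.829

Answer: -0.829 8 9 17.829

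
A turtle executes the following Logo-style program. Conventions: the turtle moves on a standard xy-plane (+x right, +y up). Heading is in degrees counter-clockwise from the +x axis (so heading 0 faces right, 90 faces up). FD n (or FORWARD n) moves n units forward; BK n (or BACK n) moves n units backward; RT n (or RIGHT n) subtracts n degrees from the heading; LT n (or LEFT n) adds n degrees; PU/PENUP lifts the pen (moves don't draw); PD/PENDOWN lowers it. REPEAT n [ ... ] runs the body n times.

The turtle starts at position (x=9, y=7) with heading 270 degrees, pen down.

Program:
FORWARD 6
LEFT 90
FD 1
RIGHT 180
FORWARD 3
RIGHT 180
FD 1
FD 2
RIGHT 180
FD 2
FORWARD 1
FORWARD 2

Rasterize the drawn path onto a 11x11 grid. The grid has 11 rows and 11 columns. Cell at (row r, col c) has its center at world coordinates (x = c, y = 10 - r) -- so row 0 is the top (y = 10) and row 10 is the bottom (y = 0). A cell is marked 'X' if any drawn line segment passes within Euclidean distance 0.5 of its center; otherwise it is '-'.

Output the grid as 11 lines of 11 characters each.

Segment 0: (9,7) -> (9,1)
Segment 1: (9,1) -> (10,1)
Segment 2: (10,1) -> (7,1)
Segment 3: (7,1) -> (8,1)
Segment 4: (8,1) -> (10,1)
Segment 5: (10,1) -> (8,1)
Segment 6: (8,1) -> (7,1)
Segment 7: (7,1) -> (5,1)

Answer: -----------
-----------
-----------
---------X-
---------X-
---------X-
---------X-
---------X-
---------X-
-----XXXXXX
-----------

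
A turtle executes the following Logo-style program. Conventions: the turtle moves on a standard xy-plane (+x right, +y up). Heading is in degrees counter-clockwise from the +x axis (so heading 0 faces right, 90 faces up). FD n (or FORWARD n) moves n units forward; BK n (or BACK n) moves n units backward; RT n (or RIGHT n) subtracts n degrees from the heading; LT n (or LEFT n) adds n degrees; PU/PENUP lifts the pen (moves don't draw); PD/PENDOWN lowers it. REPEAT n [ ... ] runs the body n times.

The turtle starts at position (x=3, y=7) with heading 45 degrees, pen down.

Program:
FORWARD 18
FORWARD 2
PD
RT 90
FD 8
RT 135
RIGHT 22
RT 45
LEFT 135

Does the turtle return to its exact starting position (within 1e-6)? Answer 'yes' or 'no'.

Executing turtle program step by step:
Start: pos=(3,7), heading=45, pen down
FD 18: (3,7) -> (15.728,19.728) [heading=45, draw]
FD 2: (15.728,19.728) -> (17.142,21.142) [heading=45, draw]
PD: pen down
RT 90: heading 45 -> 315
FD 8: (17.142,21.142) -> (22.799,15.485) [heading=315, draw]
RT 135: heading 315 -> 180
RT 22: heading 180 -> 158
RT 45: heading 158 -> 113
LT 135: heading 113 -> 248
Final: pos=(22.799,15.485), heading=248, 3 segment(s) drawn

Start position: (3, 7)
Final position: (22.799, 15.485)
Distance = 21.541; >= 1e-6 -> NOT closed

Answer: no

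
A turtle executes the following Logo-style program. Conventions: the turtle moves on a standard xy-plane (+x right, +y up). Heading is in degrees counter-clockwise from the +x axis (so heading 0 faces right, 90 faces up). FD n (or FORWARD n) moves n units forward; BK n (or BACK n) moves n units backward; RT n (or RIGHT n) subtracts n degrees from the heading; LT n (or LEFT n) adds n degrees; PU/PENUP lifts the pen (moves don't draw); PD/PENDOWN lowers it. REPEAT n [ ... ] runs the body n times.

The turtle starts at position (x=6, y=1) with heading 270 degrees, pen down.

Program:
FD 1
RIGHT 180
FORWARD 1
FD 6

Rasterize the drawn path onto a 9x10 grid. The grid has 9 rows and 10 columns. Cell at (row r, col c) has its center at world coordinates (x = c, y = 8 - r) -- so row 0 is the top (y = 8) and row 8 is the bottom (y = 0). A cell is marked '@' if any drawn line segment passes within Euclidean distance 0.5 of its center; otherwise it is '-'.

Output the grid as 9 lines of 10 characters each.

Segment 0: (6,1) -> (6,0)
Segment 1: (6,0) -> (6,1)
Segment 2: (6,1) -> (6,7)

Answer: ----------
------@---
------@---
------@---
------@---
------@---
------@---
------@---
------@---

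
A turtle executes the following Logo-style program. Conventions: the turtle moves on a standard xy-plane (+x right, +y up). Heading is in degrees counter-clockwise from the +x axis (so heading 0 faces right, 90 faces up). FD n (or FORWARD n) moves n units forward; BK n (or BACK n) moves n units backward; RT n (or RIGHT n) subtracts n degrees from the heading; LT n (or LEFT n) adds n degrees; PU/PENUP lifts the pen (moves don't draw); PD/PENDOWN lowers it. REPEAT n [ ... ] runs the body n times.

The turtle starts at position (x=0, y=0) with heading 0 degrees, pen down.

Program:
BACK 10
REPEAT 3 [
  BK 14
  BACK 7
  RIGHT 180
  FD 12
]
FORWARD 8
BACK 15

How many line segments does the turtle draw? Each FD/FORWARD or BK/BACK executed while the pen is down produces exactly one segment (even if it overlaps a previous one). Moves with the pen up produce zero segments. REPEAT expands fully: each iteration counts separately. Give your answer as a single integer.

Answer: 12

Derivation:
Executing turtle program step by step:
Start: pos=(0,0), heading=0, pen down
BK 10: (0,0) -> (-10,0) [heading=0, draw]
REPEAT 3 [
  -- iteration 1/3 --
  BK 14: (-10,0) -> (-24,0) [heading=0, draw]
  BK 7: (-24,0) -> (-31,0) [heading=0, draw]
  RT 180: heading 0 -> 180
  FD 12: (-31,0) -> (-43,0) [heading=180, draw]
  -- iteration 2/3 --
  BK 14: (-43,0) -> (-29,0) [heading=180, draw]
  BK 7: (-29,0) -> (-22,0) [heading=180, draw]
  RT 180: heading 180 -> 0
  FD 12: (-22,0) -> (-10,0) [heading=0, draw]
  -- iteration 3/3 --
  BK 14: (-10,0) -> (-24,0) [heading=0, draw]
  BK 7: (-24,0) -> (-31,0) [heading=0, draw]
  RT 180: heading 0 -> 180
  FD 12: (-31,0) -> (-43,0) [heading=180, draw]
]
FD 8: (-43,0) -> (-51,0) [heading=180, draw]
BK 15: (-51,0) -> (-36,0) [heading=180, draw]
Final: pos=(-36,0), heading=180, 12 segment(s) drawn
Segments drawn: 12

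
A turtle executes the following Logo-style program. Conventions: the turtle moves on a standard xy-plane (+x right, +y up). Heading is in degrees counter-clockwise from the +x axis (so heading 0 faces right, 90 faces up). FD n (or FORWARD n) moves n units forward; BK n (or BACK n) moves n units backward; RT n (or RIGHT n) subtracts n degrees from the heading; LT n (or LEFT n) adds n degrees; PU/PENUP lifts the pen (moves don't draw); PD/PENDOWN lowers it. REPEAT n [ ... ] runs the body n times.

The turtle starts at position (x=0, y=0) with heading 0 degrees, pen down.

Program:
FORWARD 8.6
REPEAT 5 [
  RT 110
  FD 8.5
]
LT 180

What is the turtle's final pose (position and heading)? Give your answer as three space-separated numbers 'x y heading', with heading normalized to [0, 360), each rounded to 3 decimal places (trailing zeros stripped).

Executing turtle program step by step:
Start: pos=(0,0), heading=0, pen down
FD 8.6: (0,0) -> (8.6,0) [heading=0, draw]
REPEAT 5 [
  -- iteration 1/5 --
  RT 110: heading 0 -> 250
  FD 8.5: (8.6,0) -> (5.693,-7.987) [heading=250, draw]
  -- iteration 2/5 --
  RT 110: heading 250 -> 140
  FD 8.5: (5.693,-7.987) -> (-0.819,-2.524) [heading=140, draw]
  -- iteration 3/5 --
  RT 110: heading 140 -> 30
  FD 8.5: (-0.819,-2.524) -> (6.543,1.726) [heading=30, draw]
  -- iteration 4/5 --
  RT 110: heading 30 -> 280
  FD 8.5: (6.543,1.726) -> (8.019,-6.645) [heading=280, draw]
  -- iteration 5/5 --
  RT 110: heading 280 -> 170
  FD 8.5: (8.019,-6.645) -> (-0.352,-5.169) [heading=170, draw]
]
LT 180: heading 170 -> 350
Final: pos=(-0.352,-5.169), heading=350, 6 segment(s) drawn

Answer: -0.352 -5.169 350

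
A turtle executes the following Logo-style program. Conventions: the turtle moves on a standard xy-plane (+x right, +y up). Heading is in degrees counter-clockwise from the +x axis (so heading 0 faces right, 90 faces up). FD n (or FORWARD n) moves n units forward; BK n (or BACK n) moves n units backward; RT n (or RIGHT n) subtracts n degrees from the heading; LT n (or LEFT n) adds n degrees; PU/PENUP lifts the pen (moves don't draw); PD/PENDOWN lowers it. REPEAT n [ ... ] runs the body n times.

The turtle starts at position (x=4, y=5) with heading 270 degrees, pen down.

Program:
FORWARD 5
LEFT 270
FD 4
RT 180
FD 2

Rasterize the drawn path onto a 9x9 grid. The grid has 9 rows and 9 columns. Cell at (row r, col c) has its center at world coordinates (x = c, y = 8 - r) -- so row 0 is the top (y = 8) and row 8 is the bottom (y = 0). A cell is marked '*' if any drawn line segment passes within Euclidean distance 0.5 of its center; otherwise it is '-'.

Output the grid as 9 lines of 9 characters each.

Segment 0: (4,5) -> (4,0)
Segment 1: (4,0) -> (-0,0)
Segment 2: (-0,0) -> (2,0)

Answer: ---------
---------
---------
----*----
----*----
----*----
----*----
----*----
*****----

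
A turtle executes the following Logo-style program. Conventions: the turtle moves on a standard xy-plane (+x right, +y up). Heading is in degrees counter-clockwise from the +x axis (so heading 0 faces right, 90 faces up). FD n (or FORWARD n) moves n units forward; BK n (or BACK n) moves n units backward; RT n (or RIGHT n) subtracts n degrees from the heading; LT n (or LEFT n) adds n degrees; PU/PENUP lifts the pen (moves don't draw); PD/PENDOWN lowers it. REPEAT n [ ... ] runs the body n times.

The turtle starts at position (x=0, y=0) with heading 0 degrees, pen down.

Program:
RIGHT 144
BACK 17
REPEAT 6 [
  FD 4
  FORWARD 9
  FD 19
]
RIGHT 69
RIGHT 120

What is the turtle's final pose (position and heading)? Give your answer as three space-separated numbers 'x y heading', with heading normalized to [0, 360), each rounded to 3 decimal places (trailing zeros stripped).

Executing turtle program step by step:
Start: pos=(0,0), heading=0, pen down
RT 144: heading 0 -> 216
BK 17: (0,0) -> (13.753,9.992) [heading=216, draw]
REPEAT 6 [
  -- iteration 1/6 --
  FD 4: (13.753,9.992) -> (10.517,7.641) [heading=216, draw]
  FD 9: (10.517,7.641) -> (3.236,2.351) [heading=216, draw]
  FD 19: (3.236,2.351) -> (-12.135,-8.817) [heading=216, draw]
  -- iteration 2/6 --
  FD 4: (-12.135,-8.817) -> (-15.371,-11.168) [heading=216, draw]
  FD 9: (-15.371,-11.168) -> (-22.652,-16.458) [heading=216, draw]
  FD 19: (-22.652,-16.458) -> (-38.024,-27.626) [heading=216, draw]
  -- iteration 3/6 --
  FD 4: (-38.024,-27.626) -> (-41.26,-29.977) [heading=216, draw]
  FD 9: (-41.26,-29.977) -> (-48.541,-35.267) [heading=216, draw]
  FD 19: (-48.541,-35.267) -> (-63.912,-46.435) [heading=216, draw]
  -- iteration 4/6 --
  FD 4: (-63.912,-46.435) -> (-67.148,-48.786) [heading=216, draw]
  FD 9: (-67.148,-48.786) -> (-74.43,-54.076) [heading=216, draw]
  FD 19: (-74.43,-54.076) -> (-89.801,-65.244) [heading=216, draw]
  -- iteration 5/6 --
  FD 4: (-89.801,-65.244) -> (-93.037,-67.595) [heading=216, draw]
  FD 9: (-93.037,-67.595) -> (-100.318,-72.885) [heading=216, draw]
  FD 19: (-100.318,-72.885) -> (-115.689,-84.053) [heading=216, draw]
  -- iteration 6/6 --
  FD 4: (-115.689,-84.053) -> (-118.925,-86.404) [heading=216, draw]
  FD 9: (-118.925,-86.404) -> (-126.207,-91.694) [heading=216, draw]
  FD 19: (-126.207,-91.694) -> (-141.578,-102.862) [heading=216, draw]
]
RT 69: heading 216 -> 147
RT 120: heading 147 -> 27
Final: pos=(-141.578,-102.862), heading=27, 19 segment(s) drawn

Answer: -141.578 -102.862 27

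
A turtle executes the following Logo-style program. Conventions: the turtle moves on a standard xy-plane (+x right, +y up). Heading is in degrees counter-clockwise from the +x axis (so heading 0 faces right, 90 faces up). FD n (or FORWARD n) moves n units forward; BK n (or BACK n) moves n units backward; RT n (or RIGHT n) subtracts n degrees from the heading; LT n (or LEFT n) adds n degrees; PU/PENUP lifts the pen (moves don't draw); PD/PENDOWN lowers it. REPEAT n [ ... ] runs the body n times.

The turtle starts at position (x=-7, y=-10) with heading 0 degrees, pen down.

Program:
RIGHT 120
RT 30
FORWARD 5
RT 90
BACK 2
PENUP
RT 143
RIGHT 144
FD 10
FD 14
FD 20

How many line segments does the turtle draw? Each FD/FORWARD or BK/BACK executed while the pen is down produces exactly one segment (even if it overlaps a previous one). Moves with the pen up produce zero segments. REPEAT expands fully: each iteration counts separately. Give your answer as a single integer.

Answer: 2

Derivation:
Executing turtle program step by step:
Start: pos=(-7,-10), heading=0, pen down
RT 120: heading 0 -> 240
RT 30: heading 240 -> 210
FD 5: (-7,-10) -> (-11.33,-12.5) [heading=210, draw]
RT 90: heading 210 -> 120
BK 2: (-11.33,-12.5) -> (-10.33,-14.232) [heading=120, draw]
PU: pen up
RT 143: heading 120 -> 337
RT 144: heading 337 -> 193
FD 10: (-10.33,-14.232) -> (-20.074,-16.482) [heading=193, move]
FD 14: (-20.074,-16.482) -> (-33.715,-19.631) [heading=193, move]
FD 20: (-33.715,-19.631) -> (-53.202,-24.13) [heading=193, move]
Final: pos=(-53.202,-24.13), heading=193, 2 segment(s) drawn
Segments drawn: 2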